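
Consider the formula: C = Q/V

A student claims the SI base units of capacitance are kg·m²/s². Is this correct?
Units of each symbol in C = Q/V:
  Q (charge, in coulombs): s·A
  V (voltage, in volts): kg·m²/(s³·A)  → in the denominator, contributes s³·A/(kg·m²)

Multiplying the contributions: [s·A] · [s³·A/(kg·m²)]
Adding exponents of each base unit: kg: -1, m: -2, s: 4, A: 2
SI base units of capacitance: s⁴·A²/(kg·m²)

The claimed units kg·m²/s² (exponents kg: 1, m: 2, s: -2) do not match the derived units s⁴·A²/(kg·m²) (exponents kg: -1, m: -2, s: 4, A: 2), so the claim is incorrect.

Answer: No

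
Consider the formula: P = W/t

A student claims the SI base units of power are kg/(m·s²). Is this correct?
Units of each symbol in P = W/t:
  W (work): kg·m²/s²
  t (time): s  → in the denominator, contributes 1/s

Multiplying the contributions: [kg·m²/s²] · [1/s]
Adding exponents of each base unit: kg: 1, m: 2, s: -3
SI base units of power: kg·m²/s³

The claimed units kg/(m·s²) (exponents kg: 1, m: -1, s: -2) do not match the derived units kg·m²/s³ (exponents kg: 1, m: 2, s: -3), so the claim is incorrect.

Answer: No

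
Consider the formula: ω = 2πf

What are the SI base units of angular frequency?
Units of each symbol in ω = 2πf:
  f (frequency): 1/s
  The factor 2π is dimensionless.

Multiplying the contributions: [1/s]
Adding exponents of each base unit: s: -1
SI base units of angular frequency: 1/s

Answer: 1/s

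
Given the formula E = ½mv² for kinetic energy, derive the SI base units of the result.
Units of each symbol in E = ½mv²:
  m (mass): kg
  v (speed): m/s  → to the power 2, contributes m²/s²
  The factor ½ is dimensionless.

Multiplying the contributions: [kg] · [m²/s²]
Adding exponents of each base unit: kg: 1, m: 2, s: -2
SI base units of kinetic energy: kg·m²/s²

Answer: kg·m²/s²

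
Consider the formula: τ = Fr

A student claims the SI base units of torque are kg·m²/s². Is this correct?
Units of each symbol in τ = Fr:
  F (force): kg·m/s²
  r (lever arm): m

Multiplying the contributions: [kg·m/s²] · [m]
Adding exponents of each base unit: kg: 1, m: 2, s: -2
SI base units of torque: kg·m²/s²

The claimed units kg·m²/s² match the derived units, so the claim is correct.

Answer: Yes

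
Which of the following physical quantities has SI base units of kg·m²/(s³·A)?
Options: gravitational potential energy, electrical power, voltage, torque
Checking the SI base units of each option:
  gravitational potential energy (U = -GMm/r): kg·m²/s²  ✗
  electrical power (P = IV): kg·m²/s³  ✗
  voltage (V = IR): kg·m²/(s³·A)  ✓ matches
  torque (τ = Fr): kg·m²/s²  ✗

Only voltage has units kg·m²/(s³·A).

Answer: voltage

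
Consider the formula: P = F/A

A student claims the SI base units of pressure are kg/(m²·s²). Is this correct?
Units of each symbol in P = F/A:
  F (force): kg·m/s²
  A (area): m²  → in the denominator, contributes 1/m²

Multiplying the contributions: [kg·m/s²] · [1/m²]
Adding exponents of each base unit: kg: 1, m: -1, s: -2
SI base units of pressure: kg/(m·s²)

The claimed units kg/(m²·s²) (exponents kg: 1, m: -2, s: -2) do not match the derived units kg/(m·s²) (exponents kg: 1, m: -1, s: -2), so the claim is incorrect.

Answer: No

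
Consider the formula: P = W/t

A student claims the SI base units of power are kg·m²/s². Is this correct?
Units of each symbol in P = W/t:
  W (work): kg·m²/s²
  t (time): s  → in the denominator, contributes 1/s

Multiplying the contributions: [kg·m²/s²] · [1/s]
Adding exponents of each base unit: kg: 1, m: 2, s: -3
SI base units of power: kg·m²/s³

The claimed units kg·m²/s² (exponents kg: 1, m: 2, s: -2) do not match the derived units kg·m²/s³ (exponents kg: 1, m: 2, s: -3), so the claim is incorrect.

Answer: No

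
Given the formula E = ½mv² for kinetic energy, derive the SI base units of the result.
Units of each symbol in E = ½mv²:
  m (mass): kg
  v (speed): m/s  → to the power 2, contributes m²/s²
  The factor ½ is dimensionless.

Multiplying the contributions: [kg] · [m²/s²]
Adding exponents of each base unit: kg: 1, m: 2, s: -2
SI base units of kinetic energy: kg·m²/s²

Answer: kg·m²/s²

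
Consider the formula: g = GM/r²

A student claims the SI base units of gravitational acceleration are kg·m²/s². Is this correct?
Units of each symbol in g = GM/r²:
  G (gravitational constant): m³/(kg·s²)
  M (mass): kg
  r (distance): m  → to the power 2 in the denominator, contributes 1/m²

Multiplying the contributions: [m³/(kg·s²)] · [kg] · [1/m²]
Adding exponents of each base unit: m: 1, s: -2
SI base units of gravitational acceleration: m/s²

The claimed units kg·m²/s² (exponents kg: 1, m: 2, s: -2) do not match the derived units m/s² (exponents m: 1, s: -2), so the claim is incorrect.

Answer: No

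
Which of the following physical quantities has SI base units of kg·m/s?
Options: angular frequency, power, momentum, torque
Checking the SI base units of each option:
  angular frequency (ω = 2πf): 1/s  ✗
  power (P = W/t): kg·m²/s³  ✗
  momentum (p = mv): kg·m/s  ✓ matches
  torque (τ = Fr): kg·m²/s²  ✗

Only momentum has units kg·m/s.

Answer: momentum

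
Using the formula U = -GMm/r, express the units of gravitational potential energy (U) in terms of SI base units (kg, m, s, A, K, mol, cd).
Units of each symbol in U = -GMm/r:
  G (gravitational constant): m³/(kg·s²)
  M (mass): kg
  m (mass): kg
  r (distance): m  → in the denominator, contributes 1/m
  The minus sign does not affect the units.

Multiplying the contributions: [m³/(kg·s²)] · [kg] · [kg] · [1/m]
Adding exponents of each base unit: kg: 1, m: 2, s: -2
SI base units of gravitational potential energy: kg·m²/s²

Answer: kg·m²/s²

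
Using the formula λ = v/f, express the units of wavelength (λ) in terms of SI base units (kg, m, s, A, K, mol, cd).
Units of each symbol in λ = v/f:
  v (wave speed): m/s
  f (frequency): 1/s  → in the denominator, contributes s

Multiplying the contributions: [m/s] · [s]
Adding exponents of each base unit: m: 1
SI base units of wavelength: m

Answer: m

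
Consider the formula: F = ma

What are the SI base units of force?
Units of each symbol in F = ma:
  m (mass): kg
  a (acceleration): m/s²

Multiplying the contributions: [kg] · [m/s²]
Adding exponents of each base unit: kg: 1, m: 1, s: -2
SI base units of force: kg·m/s²

Answer: kg·m/s²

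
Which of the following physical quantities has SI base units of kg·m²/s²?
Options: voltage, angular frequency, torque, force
Checking the SI base units of each option:
  voltage (V = IR): kg·m²/(s³·A)  ✗
  angular frequency (ω = 2πf): 1/s  ✗
  torque (τ = Fr): kg·m²/s²  ✓ matches
  force (F = ma): kg·m/s²  ✗

Only torque has units kg·m²/s².

Answer: torque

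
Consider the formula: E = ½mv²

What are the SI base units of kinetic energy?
Units of each symbol in E = ½mv²:
  m (mass): kg
  v (speed): m/s  → to the power 2, contributes m²/s²
  The factor ½ is dimensionless.

Multiplying the contributions: [kg] · [m²/s²]
Adding exponents of each base unit: kg: 1, m: 2, s: -2
SI base units of kinetic energy: kg·m²/s²

Answer: kg·m²/s²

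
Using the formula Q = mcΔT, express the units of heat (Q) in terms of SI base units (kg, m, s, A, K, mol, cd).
Units of each symbol in Q = mcΔT:
  m (mass): kg
  c (specific heat capacity, in J/(kg·K)): m²/(s²·K)
  ΔT (temperature change): K

Multiplying the contributions: [kg] · [m²/(s²·K)] · [K]
Adding exponents of each base unit: kg: 1, m: 2, s: -2
SI base units of heat: kg·m²/s²

Answer: kg·m²/s²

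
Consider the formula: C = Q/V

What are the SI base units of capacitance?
Units of each symbol in C = Q/V:
  Q (charge, in coulombs): s·A
  V (voltage, in volts): kg·m²/(s³·A)  → in the denominator, contributes s³·A/(kg·m²)

Multiplying the contributions: [s·A] · [s³·A/(kg·m²)]
Adding exponents of each base unit: kg: -1, m: -2, s: 4, A: 2
SI base units of capacitance: s⁴·A²/(kg·m²)

Answer: s⁴·A²/(kg·m²)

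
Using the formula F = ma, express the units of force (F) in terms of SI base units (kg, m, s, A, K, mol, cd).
Units of each symbol in F = ma:
  m (mass): kg
  a (acceleration): m/s²

Multiplying the contributions: [kg] · [m/s²]
Adding exponents of each base unit: kg: 1, m: 1, s: -2
SI base units of force: kg·m/s²

Answer: kg·m/s²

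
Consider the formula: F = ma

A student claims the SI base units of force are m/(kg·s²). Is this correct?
Units of each symbol in F = ma:
  m (mass): kg
  a (acceleration): m/s²

Multiplying the contributions: [kg] · [m/s²]
Adding exponents of each base unit: kg: 1, m: 1, s: -2
SI base units of force: kg·m/s²

The claimed units m/(kg·s²) (exponents kg: -1, m: 1, s: -2) do not match the derived units kg·m/s² (exponents kg: 1, m: 1, s: -2), so the claim is incorrect.

Answer: No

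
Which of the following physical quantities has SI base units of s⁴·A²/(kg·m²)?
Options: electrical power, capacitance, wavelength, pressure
Checking the SI base units of each option:
  electrical power (P = IV): kg·m²/s³  ✗
  capacitance (C = Q/V): s⁴·A²/(kg·m²)  ✓ matches
  wavelength (λ = v/f): m  ✗
  pressure (P = F/A): kg/(m·s²)  ✗

Only capacitance has units s⁴·A²/(kg·m²).

Answer: capacitance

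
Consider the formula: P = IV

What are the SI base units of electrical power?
Units of each symbol in P = IV:
  I (current): A
  V (voltage, in volts): kg·m²/(s³·A)

Multiplying the contributions: [A] · [kg·m²/(s³·A)]
Adding exponents of each base unit: kg: 1, m: 2, s: -3
SI base units of electrical power: kg·m²/s³

Answer: kg·m²/s³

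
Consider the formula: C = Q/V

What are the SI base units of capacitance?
Units of each symbol in C = Q/V:
  Q (charge, in coulombs): s·A
  V (voltage, in volts): kg·m²/(s³·A)  → in the denominator, contributes s³·A/(kg·m²)

Multiplying the contributions: [s·A] · [s³·A/(kg·m²)]
Adding exponents of each base unit: kg: -1, m: -2, s: 4, A: 2
SI base units of capacitance: s⁴·A²/(kg·m²)

Answer: s⁴·A²/(kg·m²)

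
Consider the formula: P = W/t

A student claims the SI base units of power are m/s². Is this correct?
Units of each symbol in P = W/t:
  W (work): kg·m²/s²
  t (time): s  → in the denominator, contributes 1/s

Multiplying the contributions: [kg·m²/s²] · [1/s]
Adding exponents of each base unit: kg: 1, m: 2, s: -3
SI base units of power: kg·m²/s³

The claimed units m/s² (exponents m: 1, s: -2) do not match the derived units kg·m²/s³ (exponents kg: 1, m: 2, s: -3), so the claim is incorrect.

Answer: No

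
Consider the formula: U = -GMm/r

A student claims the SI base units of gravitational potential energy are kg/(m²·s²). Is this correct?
Units of each symbol in U = -GMm/r:
  G (gravitational constant): m³/(kg·s²)
  M (mass): kg
  m (mass): kg
  r (distance): m  → in the denominator, contributes 1/m
  The minus sign does not affect the units.

Multiplying the contributions: [m³/(kg·s²)] · [kg] · [kg] · [1/m]
Adding exponents of each base unit: kg: 1, m: 2, s: -2
SI base units of gravitational potential energy: kg·m²/s²

The claimed units kg/(m²·s²) (exponents kg: 1, m: -2, s: -2) do not match the derived units kg·m²/s² (exponents kg: 1, m: 2, s: -2), so the claim is incorrect.

Answer: No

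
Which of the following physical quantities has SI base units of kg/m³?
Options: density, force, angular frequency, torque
Checking the SI base units of each option:
  density (ρ = m/V): kg/m³  ✓ matches
  force (F = ma): kg·m/s²  ✗
  angular frequency (ω = 2πf): 1/s  ✗
  torque (τ = Fr): kg·m²/s²  ✗

Only density has units kg/m³.

Answer: density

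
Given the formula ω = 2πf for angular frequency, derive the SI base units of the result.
Units of each symbol in ω = 2πf:
  f (frequency): 1/s
  The factor 2π is dimensionless.

Multiplying the contributions: [1/s]
Adding exponents of each base unit: s: -1
SI base units of angular frequency: 1/s

Answer: 1/s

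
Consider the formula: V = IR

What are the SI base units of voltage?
Units of each symbol in V = IR:
  I (current): A
  R (resistance, in ohms): kg·m²/(s³·A²)

Multiplying the contributions: [A] · [kg·m²/(s³·A²)]
Adding exponents of each base unit: kg: 1, m: 2, s: -3, A: -1
SI base units of voltage: kg·m²/(s³·A)

Answer: kg·m²/(s³·A)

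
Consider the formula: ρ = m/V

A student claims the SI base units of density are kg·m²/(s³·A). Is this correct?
Units of each symbol in ρ = m/V:
  m (mass): kg
  V (volume): m³  → in the denominator, contributes 1/m³

Multiplying the contributions: [kg] · [1/m³]
Adding exponents of each base unit: kg: 1, m: -3
SI base units of density: kg/m³

The claimed units kg·m²/(s³·A) (exponents kg: 1, m: 2, s: -3, A: -1) do not match the derived units kg/m³ (exponents kg: 1, m: -3), so the claim is incorrect.

Answer: No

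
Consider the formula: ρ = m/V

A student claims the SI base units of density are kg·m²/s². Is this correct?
Units of each symbol in ρ = m/V:
  m (mass): kg
  V (volume): m³  → in the denominator, contributes 1/m³

Multiplying the contributions: [kg] · [1/m³]
Adding exponents of each base unit: kg: 1, m: -3
SI base units of density: kg/m³

The claimed units kg·m²/s² (exponents kg: 1, m: 2, s: -2) do not match the derived units kg/m³ (exponents kg: 1, m: -3), so the claim is incorrect.

Answer: No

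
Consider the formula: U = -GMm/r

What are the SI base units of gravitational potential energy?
Units of each symbol in U = -GMm/r:
  G (gravitational constant): m³/(kg·s²)
  M (mass): kg
  m (mass): kg
  r (distance): m  → in the denominator, contributes 1/m
  The minus sign does not affect the units.

Multiplying the contributions: [m³/(kg·s²)] · [kg] · [kg] · [1/m]
Adding exponents of each base unit: kg: 1, m: 2, s: -2
SI base units of gravitational potential energy: kg·m²/s²

Answer: kg·m²/s²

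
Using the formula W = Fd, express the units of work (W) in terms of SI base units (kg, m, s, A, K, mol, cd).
Units of each symbol in W = Fd:
  F (force): kg·m/s²
  d (displacement): m

Multiplying the contributions: [kg·m/s²] · [m]
Adding exponents of each base unit: kg: 1, m: 2, s: -2
SI base units of work: kg·m²/s²

Answer: kg·m²/s²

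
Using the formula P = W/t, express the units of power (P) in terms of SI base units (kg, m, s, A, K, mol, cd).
Units of each symbol in P = W/t:
  W (work): kg·m²/s²
  t (time): s  → in the denominator, contributes 1/s

Multiplying the contributions: [kg·m²/s²] · [1/s]
Adding exponents of each base unit: kg: 1, m: 2, s: -3
SI base units of power: kg·m²/s³

Answer: kg·m²/s³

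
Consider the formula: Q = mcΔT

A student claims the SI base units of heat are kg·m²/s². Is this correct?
Units of each symbol in Q = mcΔT:
  m (mass): kg
  c (specific heat capacity, in J/(kg·K)): m²/(s²·K)
  ΔT (temperature change): K

Multiplying the contributions: [kg] · [m²/(s²·K)] · [K]
Adding exponents of each base unit: kg: 1, m: 2, s: -2
SI base units of heat: kg·m²/s²

The claimed units kg·m²/s² match the derived units, so the claim is correct.

Answer: Yes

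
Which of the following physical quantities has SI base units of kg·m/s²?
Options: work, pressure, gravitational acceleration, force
Checking the SI base units of each option:
  work (W = Fd): kg·m²/s²  ✗
  pressure (P = F/A): kg/(m·s²)  ✗
  gravitational acceleration (g = GM/r²): m/s²  ✗
  force (F = ma): kg·m/s²  ✓ matches

Only force has units kg·m/s².

Answer: force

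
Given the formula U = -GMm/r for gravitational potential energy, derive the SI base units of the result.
Units of each symbol in U = -GMm/r:
  G (gravitational constant): m³/(kg·s²)
  M (mass): kg
  m (mass): kg
  r (distance): m  → in the denominator, contributes 1/m
  The minus sign does not affect the units.

Multiplying the contributions: [m³/(kg·s²)] · [kg] · [kg] · [1/m]
Adding exponents of each base unit: kg: 1, m: 2, s: -2
SI base units of gravitational potential energy: kg·m²/s²

Answer: kg·m²/s²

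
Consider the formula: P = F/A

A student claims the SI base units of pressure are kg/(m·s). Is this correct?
Units of each symbol in P = F/A:
  F (force): kg·m/s²
  A (area): m²  → in the denominator, contributes 1/m²

Multiplying the contributions: [kg·m/s²] · [1/m²]
Adding exponents of each base unit: kg: 1, m: -1, s: -2
SI base units of pressure: kg/(m·s²)

The claimed units kg/(m·s) (exponents kg: 1, m: -1, s: -1) do not match the derived units kg/(m·s²) (exponents kg: 1, m: -1, s: -2), so the claim is incorrect.

Answer: No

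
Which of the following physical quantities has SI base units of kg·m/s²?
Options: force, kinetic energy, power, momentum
Checking the SI base units of each option:
  force (F = ma): kg·m/s²  ✓ matches
  kinetic energy (E = ½mv²): kg·m²/s²  ✗
  power (P = W/t): kg·m²/s³  ✗
  momentum (p = mv): kg·m/s  ✗

Only force has units kg·m/s².

Answer: force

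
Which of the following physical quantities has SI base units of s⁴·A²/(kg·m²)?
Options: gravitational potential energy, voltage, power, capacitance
Checking the SI base units of each option:
  gravitational potential energy (U = -GMm/r): kg·m²/s²  ✗
  voltage (V = IR): kg·m²/(s³·A)  ✗
  power (P = W/t): kg·m²/s³  ✗
  capacitance (C = Q/V): s⁴·A²/(kg·m²)  ✓ matches

Only capacitance has units s⁴·A²/(kg·m²).

Answer: capacitance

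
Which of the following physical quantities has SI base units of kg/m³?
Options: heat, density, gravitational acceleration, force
Checking the SI base units of each option:
  heat (Q = mcΔT): kg·m²/s²  ✗
  density (ρ = m/V): kg/m³  ✓ matches
  gravitational acceleration (g = GM/r²): m/s²  ✗
  force (F = ma): kg·m/s²  ✗

Only density has units kg/m³.

Answer: density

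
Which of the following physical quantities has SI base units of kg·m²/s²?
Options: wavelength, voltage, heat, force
Checking the SI base units of each option:
  wavelength (λ = v/f): m  ✗
  voltage (V = IR): kg·m²/(s³·A)  ✗
  heat (Q = mcΔT): kg·m²/s²  ✓ matches
  force (F = ma): kg·m/s²  ✗

Only heat has units kg·m²/s².

Answer: heat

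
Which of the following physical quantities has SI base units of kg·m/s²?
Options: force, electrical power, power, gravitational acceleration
Checking the SI base units of each option:
  force (F = ma): kg·m/s²  ✓ matches
  electrical power (P = IV): kg·m²/s³  ✗
  power (P = W/t): kg·m²/s³  ✗
  gravitational acceleration (g = GM/r²): m/s²  ✗

Only force has units kg·m/s².

Answer: force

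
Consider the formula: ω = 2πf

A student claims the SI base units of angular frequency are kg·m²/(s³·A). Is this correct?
Units of each symbol in ω = 2πf:
  f (frequency): 1/s
  The factor 2π is dimensionless.

Multiplying the contributions: [1/s]
Adding exponents of each base unit: s: -1
SI base units of angular frequency: 1/s

The claimed units kg·m²/(s³·A) (exponents kg: 1, m: 2, s: -3, A: -1) do not match the derived units 1/s (exponents s: -1), so the claim is incorrect.

Answer: No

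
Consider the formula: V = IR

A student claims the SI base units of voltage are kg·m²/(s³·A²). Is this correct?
Units of each symbol in V = IR:
  I (current): A
  R (resistance, in ohms): kg·m²/(s³·A²)

Multiplying the contributions: [A] · [kg·m²/(s³·A²)]
Adding exponents of each base unit: kg: 1, m: 2, s: -3, A: -1
SI base units of voltage: kg·m²/(s³·A)

The claimed units kg·m²/(s³·A²) (exponents kg: 1, m: 2, s: -3, A: -2) do not match the derived units kg·m²/(s³·A) (exponents kg: 1, m: 2, s: -3, A: -1), so the claim is incorrect.

Answer: No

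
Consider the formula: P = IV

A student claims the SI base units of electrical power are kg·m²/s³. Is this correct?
Units of each symbol in P = IV:
  I (current): A
  V (voltage, in volts): kg·m²/(s³·A)

Multiplying the contributions: [A] · [kg·m²/(s³·A)]
Adding exponents of each base unit: kg: 1, m: 2, s: -3
SI base units of electrical power: kg·m²/s³

The claimed units kg·m²/s³ match the derived units, so the claim is correct.

Answer: Yes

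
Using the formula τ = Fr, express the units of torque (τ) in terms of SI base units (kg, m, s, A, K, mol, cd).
Units of each symbol in τ = Fr:
  F (force): kg·m/s²
  r (lever arm): m

Multiplying the contributions: [kg·m/s²] · [m]
Adding exponents of each base unit: kg: 1, m: 2, s: -2
SI base units of torque: kg·m²/s²

Answer: kg·m²/s²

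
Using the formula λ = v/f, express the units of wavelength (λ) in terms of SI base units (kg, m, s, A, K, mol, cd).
Units of each symbol in λ = v/f:
  v (wave speed): m/s
  f (frequency): 1/s  → in the denominator, contributes s

Multiplying the contributions: [m/s] · [s]
Adding exponents of each base unit: m: 1
SI base units of wavelength: m

Answer: m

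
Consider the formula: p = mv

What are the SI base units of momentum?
Units of each symbol in p = mv:
  m (mass): kg
  v (velocity): m/s

Multiplying the contributions: [kg] · [m/s]
Adding exponents of each base unit: kg: 1, m: 1, s: -1
SI base units of momentum: kg·m/s

Answer: kg·m/s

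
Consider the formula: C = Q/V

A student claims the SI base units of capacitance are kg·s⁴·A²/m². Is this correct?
Units of each symbol in C = Q/V:
  Q (charge, in coulombs): s·A
  V (voltage, in volts): kg·m²/(s³·A)  → in the denominator, contributes s³·A/(kg·m²)

Multiplying the contributions: [s·A] · [s³·A/(kg·m²)]
Adding exponents of each base unit: kg: -1, m: -2, s: 4, A: 2
SI base units of capacitance: s⁴·A²/(kg·m²)

The claimed units kg·s⁴·A²/m² (exponents kg: 1, m: -2, s: 4, A: 2) do not match the derived units s⁴·A²/(kg·m²) (exponents kg: -1, m: -2, s: 4, A: 2), so the claim is incorrect.

Answer: No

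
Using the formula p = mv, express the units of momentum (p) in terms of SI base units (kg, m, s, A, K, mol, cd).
Units of each symbol in p = mv:
  m (mass): kg
  v (velocity): m/s

Multiplying the contributions: [kg] · [m/s]
Adding exponents of each base unit: kg: 1, m: 1, s: -1
SI base units of momentum: kg·m/s

Answer: kg·m/s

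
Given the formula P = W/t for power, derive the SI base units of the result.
Units of each symbol in P = W/t:
  W (work): kg·m²/s²
  t (time): s  → in the denominator, contributes 1/s

Multiplying the contributions: [kg·m²/s²] · [1/s]
Adding exponents of each base unit: kg: 1, m: 2, s: -3
SI base units of power: kg·m²/s³

Answer: kg·m²/s³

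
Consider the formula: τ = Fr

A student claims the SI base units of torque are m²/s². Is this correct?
Units of each symbol in τ = Fr:
  F (force): kg·m/s²
  r (lever arm): m

Multiplying the contributions: [kg·m/s²] · [m]
Adding exponents of each base unit: kg: 1, m: 2, s: -2
SI base units of torque: kg·m²/s²

The claimed units m²/s² (exponents m: 2, s: -2) do not match the derived units kg·m²/s² (exponents kg: 1, m: 2, s: -2), so the claim is incorrect.

Answer: No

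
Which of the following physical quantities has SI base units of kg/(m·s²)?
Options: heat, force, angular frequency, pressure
Checking the SI base units of each option:
  heat (Q = mcΔT): kg·m²/s²  ✗
  force (F = ma): kg·m/s²  ✗
  angular frequency (ω = 2πf): 1/s  ✗
  pressure (P = F/A): kg/(m·s²)  ✓ matches

Only pressure has units kg/(m·s²).

Answer: pressure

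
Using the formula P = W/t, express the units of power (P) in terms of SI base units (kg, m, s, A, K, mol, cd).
Units of each symbol in P = W/t:
  W (work): kg·m²/s²
  t (time): s  → in the denominator, contributes 1/s

Multiplying the contributions: [kg·m²/s²] · [1/s]
Adding exponents of each base unit: kg: 1, m: 2, s: -3
SI base units of power: kg·m²/s³

Answer: kg·m²/s³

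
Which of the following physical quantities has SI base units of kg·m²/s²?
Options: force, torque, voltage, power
Checking the SI base units of each option:
  force (F = ma): kg·m/s²  ✗
  torque (τ = Fr): kg·m²/s²  ✓ matches
  voltage (V = IR): kg·m²/(s³·A)  ✗
  power (P = W/t): kg·m²/s³  ✗

Only torque has units kg·m²/s².

Answer: torque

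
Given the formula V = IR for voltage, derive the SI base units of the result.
Units of each symbol in V = IR:
  I (current): A
  R (resistance, in ohms): kg·m²/(s³·A²)

Multiplying the contributions: [A] · [kg·m²/(s³·A²)]
Adding exponents of each base unit: kg: 1, m: 2, s: -3, A: -1
SI base units of voltage: kg·m²/(s³·A)

Answer: kg·m²/(s³·A)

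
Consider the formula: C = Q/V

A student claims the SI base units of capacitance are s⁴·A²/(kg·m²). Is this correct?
Units of each symbol in C = Q/V:
  Q (charge, in coulombs): s·A
  V (voltage, in volts): kg·m²/(s³·A)  → in the denominator, contributes s³·A/(kg·m²)

Multiplying the contributions: [s·A] · [s³·A/(kg·m²)]
Adding exponents of each base unit: kg: -1, m: -2, s: 4, A: 2
SI base units of capacitance: s⁴·A²/(kg·m²)

The claimed units s⁴·A²/(kg·m²) match the derived units, so the claim is correct.

Answer: Yes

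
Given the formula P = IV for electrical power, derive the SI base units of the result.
Units of each symbol in P = IV:
  I (current): A
  V (voltage, in volts): kg·m²/(s³·A)

Multiplying the contributions: [A] · [kg·m²/(s³·A)]
Adding exponents of each base unit: kg: 1, m: 2, s: -3
SI base units of electrical power: kg·m²/s³

Answer: kg·m²/s³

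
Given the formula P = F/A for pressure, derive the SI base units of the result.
Units of each symbol in P = F/A:
  F (force): kg·m/s²
  A (area): m²  → in the denominator, contributes 1/m²

Multiplying the contributions: [kg·m/s²] · [1/m²]
Adding exponents of each base unit: kg: 1, m: -1, s: -2
SI base units of pressure: kg/(m·s²)

Answer: kg/(m·s²)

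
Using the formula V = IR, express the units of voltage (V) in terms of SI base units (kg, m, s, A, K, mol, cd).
Units of each symbol in V = IR:
  I (current): A
  R (resistance, in ohms): kg·m²/(s³·A²)

Multiplying the contributions: [A] · [kg·m²/(s³·A²)]
Adding exponents of each base unit: kg: 1, m: 2, s: -3, A: -1
SI base units of voltage: kg·m²/(s³·A)

Answer: kg·m²/(s³·A)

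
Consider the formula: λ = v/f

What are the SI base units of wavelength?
Units of each symbol in λ = v/f:
  v (wave speed): m/s
  f (frequency): 1/s  → in the denominator, contributes s

Multiplying the contributions: [m/s] · [s]
Adding exponents of each base unit: m: 1
SI base units of wavelength: m

Answer: m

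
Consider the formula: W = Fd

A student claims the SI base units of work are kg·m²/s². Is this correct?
Units of each symbol in W = Fd:
  F (force): kg·m/s²
  d (displacement): m

Multiplying the contributions: [kg·m/s²] · [m]
Adding exponents of each base unit: kg: 1, m: 2, s: -2
SI base units of work: kg·m²/s²

The claimed units kg·m²/s² match the derived units, so the claim is correct.

Answer: Yes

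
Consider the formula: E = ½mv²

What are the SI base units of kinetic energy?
Units of each symbol in E = ½mv²:
  m (mass): kg
  v (speed): m/s  → to the power 2, contributes m²/s²
  The factor ½ is dimensionless.

Multiplying the contributions: [kg] · [m²/s²]
Adding exponents of each base unit: kg: 1, m: 2, s: -2
SI base units of kinetic energy: kg·m²/s²

Answer: kg·m²/s²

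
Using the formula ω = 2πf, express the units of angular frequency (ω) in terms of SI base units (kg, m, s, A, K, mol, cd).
Units of each symbol in ω = 2πf:
  f (frequency): 1/s
  The factor 2π is dimensionless.

Multiplying the contributions: [1/s]
Adding exponents of each base unit: s: -1
SI base units of angular frequency: 1/s

Answer: 1/s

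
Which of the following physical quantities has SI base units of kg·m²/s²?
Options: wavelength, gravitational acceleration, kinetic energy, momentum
Checking the SI base units of each option:
  wavelength (λ = v/f): m  ✗
  gravitational acceleration (g = GM/r²): m/s²  ✗
  kinetic energy (E = ½mv²): kg·m²/s²  ✓ matches
  momentum (p = mv): kg·m/s  ✗

Only kinetic energy has units kg·m²/s².

Answer: kinetic energy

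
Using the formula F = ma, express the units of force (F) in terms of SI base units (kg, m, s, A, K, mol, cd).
Units of each symbol in F = ma:
  m (mass): kg
  a (acceleration): m/s²

Multiplying the contributions: [kg] · [m/s²]
Adding exponents of each base unit: kg: 1, m: 1, s: -2
SI base units of force: kg·m/s²

Answer: kg·m/s²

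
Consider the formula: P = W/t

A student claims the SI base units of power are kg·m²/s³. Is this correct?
Units of each symbol in P = W/t:
  W (work): kg·m²/s²
  t (time): s  → in the denominator, contributes 1/s

Multiplying the contributions: [kg·m²/s²] · [1/s]
Adding exponents of each base unit: kg: 1, m: 2, s: -3
SI base units of power: kg·m²/s³

The claimed units kg·m²/s³ match the derived units, so the claim is correct.

Answer: Yes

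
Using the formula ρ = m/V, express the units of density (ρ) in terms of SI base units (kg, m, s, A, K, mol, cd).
Units of each symbol in ρ = m/V:
  m (mass): kg
  V (volume): m³  → in the denominator, contributes 1/m³

Multiplying the contributions: [kg] · [1/m³]
Adding exponents of each base unit: kg: 1, m: -3
SI base units of density: kg/m³

Answer: kg/m³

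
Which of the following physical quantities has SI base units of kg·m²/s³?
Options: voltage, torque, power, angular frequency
Checking the SI base units of each option:
  voltage (V = IR): kg·m²/(s³·A)  ✗
  torque (τ = Fr): kg·m²/s²  ✗
  power (P = W/t): kg·m²/s³  ✓ matches
  angular frequency (ω = 2πf): 1/s  ✗

Only power has units kg·m²/s³.

Answer: power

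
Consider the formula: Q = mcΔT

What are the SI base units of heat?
Units of each symbol in Q = mcΔT:
  m (mass): kg
  c (specific heat capacity, in J/(kg·K)): m²/(s²·K)
  ΔT (temperature change): K

Multiplying the contributions: [kg] · [m²/(s²·K)] · [K]
Adding exponents of each base unit: kg: 1, m: 2, s: -2
SI base units of heat: kg·m²/s²

Answer: kg·m²/s²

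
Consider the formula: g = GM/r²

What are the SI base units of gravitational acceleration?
Units of each symbol in g = GM/r²:
  G (gravitational constant): m³/(kg·s²)
  M (mass): kg
  r (distance): m  → to the power 2 in the denominator, contributes 1/m²

Multiplying the contributions: [m³/(kg·s²)] · [kg] · [1/m²]
Adding exponents of each base unit: m: 1, s: -2
SI base units of gravitational acceleration: m/s²

Answer: m/s²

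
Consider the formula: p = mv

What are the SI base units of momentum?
Units of each symbol in p = mv:
  m (mass): kg
  v (velocity): m/s

Multiplying the contributions: [kg] · [m/s]
Adding exponents of each base unit: kg: 1, m: 1, s: -1
SI base units of momentum: kg·m/s

Answer: kg·m/s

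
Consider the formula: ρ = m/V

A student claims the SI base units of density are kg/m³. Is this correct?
Units of each symbol in ρ = m/V:
  m (mass): kg
  V (volume): m³  → in the denominator, contributes 1/m³

Multiplying the contributions: [kg] · [1/m³]
Adding exponents of each base unit: kg: 1, m: -3
SI base units of density: kg/m³

The claimed units kg/m³ match the derived units, so the claim is correct.

Answer: Yes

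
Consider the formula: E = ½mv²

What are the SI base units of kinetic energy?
Units of each symbol in E = ½mv²:
  m (mass): kg
  v (speed): m/s  → to the power 2, contributes m²/s²
  The factor ½ is dimensionless.

Multiplying the contributions: [kg] · [m²/s²]
Adding exponents of each base unit: kg: 1, m: 2, s: -2
SI base units of kinetic energy: kg·m²/s²

Answer: kg·m²/s²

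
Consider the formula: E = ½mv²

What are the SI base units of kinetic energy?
Units of each symbol in E = ½mv²:
  m (mass): kg
  v (speed): m/s  → to the power 2, contributes m²/s²
  The factor ½ is dimensionless.

Multiplying the contributions: [kg] · [m²/s²]
Adding exponents of each base unit: kg: 1, m: 2, s: -2
SI base units of kinetic energy: kg·m²/s²

Answer: kg·m²/s²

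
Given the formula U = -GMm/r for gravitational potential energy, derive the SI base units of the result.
Units of each symbol in U = -GMm/r:
  G (gravitational constant): m³/(kg·s²)
  M (mass): kg
  m (mass): kg
  r (distance): m  → in the denominator, contributes 1/m
  The minus sign does not affect the units.

Multiplying the contributions: [m³/(kg·s²)] · [kg] · [kg] · [1/m]
Adding exponents of each base unit: kg: 1, m: 2, s: -2
SI base units of gravitational potential energy: kg·m²/s²

Answer: kg·m²/s²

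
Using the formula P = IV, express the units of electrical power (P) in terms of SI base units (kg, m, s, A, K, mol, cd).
Units of each symbol in P = IV:
  I (current): A
  V (voltage, in volts): kg·m²/(s³·A)

Multiplying the contributions: [A] · [kg·m²/(s³·A)]
Adding exponents of each base unit: kg: 1, m: 2, s: -3
SI base units of electrical power: kg·m²/s³

Answer: kg·m²/s³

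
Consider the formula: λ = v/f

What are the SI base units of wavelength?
Units of each symbol in λ = v/f:
  v (wave speed): m/s
  f (frequency): 1/s  → in the denominator, contributes s

Multiplying the contributions: [m/s] · [s]
Adding exponents of each base unit: m: 1
SI base units of wavelength: m

Answer: m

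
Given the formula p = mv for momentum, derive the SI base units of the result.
Units of each symbol in p = mv:
  m (mass): kg
  v (velocity): m/s

Multiplying the contributions: [kg] · [m/s]
Adding exponents of each base unit: kg: 1, m: 1, s: -1
SI base units of momentum: kg·m/s

Answer: kg·m/s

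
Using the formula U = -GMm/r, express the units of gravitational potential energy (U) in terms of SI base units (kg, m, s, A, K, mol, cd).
Units of each symbol in U = -GMm/r:
  G (gravitational constant): m³/(kg·s²)
  M (mass): kg
  m (mass): kg
  r (distance): m  → in the denominator, contributes 1/m
  The minus sign does not affect the units.

Multiplying the contributions: [m³/(kg·s²)] · [kg] · [kg] · [1/m]
Adding exponents of each base unit: kg: 1, m: 2, s: -2
SI base units of gravitational potential energy: kg·m²/s²

Answer: kg·m²/s²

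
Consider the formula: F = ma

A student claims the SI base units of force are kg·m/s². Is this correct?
Units of each symbol in F = ma:
  m (mass): kg
  a (acceleration): m/s²

Multiplying the contributions: [kg] · [m/s²]
Adding exponents of each base unit: kg: 1, m: 1, s: -2
SI base units of force: kg·m/s²

The claimed units kg·m/s² match the derived units, so the claim is correct.

Answer: Yes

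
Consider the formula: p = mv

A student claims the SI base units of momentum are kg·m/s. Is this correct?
Units of each symbol in p = mv:
  m (mass): kg
  v (velocity): m/s

Multiplying the contributions: [kg] · [m/s]
Adding exponents of each base unit: kg: 1, m: 1, s: -1
SI base units of momentum: kg·m/s

The claimed units kg·m/s match the derived units, so the claim is correct.

Answer: Yes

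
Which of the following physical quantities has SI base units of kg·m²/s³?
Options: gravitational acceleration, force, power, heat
Checking the SI base units of each option:
  gravitational acceleration (g = GM/r²): m/s²  ✗
  force (F = ma): kg·m/s²  ✗
  power (P = W/t): kg·m²/s³  ✓ matches
  heat (Q = mcΔT): kg·m²/s²  ✗

Only power has units kg·m²/s³.

Answer: power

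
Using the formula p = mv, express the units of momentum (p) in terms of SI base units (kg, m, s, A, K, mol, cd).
Units of each symbol in p = mv:
  m (mass): kg
  v (velocity): m/s

Multiplying the contributions: [kg] · [m/s]
Adding exponents of each base unit: kg: 1, m: 1, s: -1
SI base units of momentum: kg·m/s

Answer: kg·m/s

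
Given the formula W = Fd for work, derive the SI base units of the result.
Units of each symbol in W = Fd:
  F (force): kg·m/s²
  d (displacement): m

Multiplying the contributions: [kg·m/s²] · [m]
Adding exponents of each base unit: kg: 1, m: 2, s: -2
SI base units of work: kg·m²/s²

Answer: kg·m²/s²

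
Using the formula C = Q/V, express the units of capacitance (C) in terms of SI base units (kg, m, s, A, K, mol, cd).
Units of each symbol in C = Q/V:
  Q (charge, in coulombs): s·A
  V (voltage, in volts): kg·m²/(s³·A)  → in the denominator, contributes s³·A/(kg·m²)

Multiplying the contributions: [s·A] · [s³·A/(kg·m²)]
Adding exponents of each base unit: kg: -1, m: -2, s: 4, A: 2
SI base units of capacitance: s⁴·A²/(kg·m²)

Answer: s⁴·A²/(kg·m²)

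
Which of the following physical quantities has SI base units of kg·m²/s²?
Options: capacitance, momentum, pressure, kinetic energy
Checking the SI base units of each option:
  capacitance (C = Q/V): s⁴·A²/(kg·m²)  ✗
  momentum (p = mv): kg·m/s  ✗
  pressure (P = F/A): kg/(m·s²)  ✗
  kinetic energy (E = ½mv²): kg·m²/s²  ✓ matches

Only kinetic energy has units kg·m²/s².

Answer: kinetic energy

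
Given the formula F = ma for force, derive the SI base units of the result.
Units of each symbol in F = ma:
  m (mass): kg
  a (acceleration): m/s²

Multiplying the contributions: [kg] · [m/s²]
Adding exponents of each base unit: kg: 1, m: 1, s: -2
SI base units of force: kg·m/s²

Answer: kg·m/s²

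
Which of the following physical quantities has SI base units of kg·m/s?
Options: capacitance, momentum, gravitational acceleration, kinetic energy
Checking the SI base units of each option:
  capacitance (C = Q/V): s⁴·A²/(kg·m²)  ✗
  momentum (p = mv): kg·m/s  ✓ matches
  gravitational acceleration (g = GM/r²): m/s²  ✗
  kinetic energy (E = ½mv²): kg·m²/s²  ✗

Only momentum has units kg·m/s.

Answer: momentum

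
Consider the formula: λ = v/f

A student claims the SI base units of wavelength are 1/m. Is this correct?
Units of each symbol in λ = v/f:
  v (wave speed): m/s
  f (frequency): 1/s  → in the denominator, contributes s

Multiplying the contributions: [m/s] · [s]
Adding exponents of each base unit: m: 1
SI base units of wavelength: m

The claimed units 1/m (exponents m: -1) do not match the derived units m (exponents m: 1), so the claim is incorrect.

Answer: No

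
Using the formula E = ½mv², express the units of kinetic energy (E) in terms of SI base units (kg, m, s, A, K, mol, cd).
Units of each symbol in E = ½mv²:
  m (mass): kg
  v (speed): m/s  → to the power 2, contributes m²/s²
  The factor ½ is dimensionless.

Multiplying the contributions: [kg] · [m²/s²]
Adding exponents of each base unit: kg: 1, m: 2, s: -2
SI base units of kinetic energy: kg·m²/s²

Answer: kg·m²/s²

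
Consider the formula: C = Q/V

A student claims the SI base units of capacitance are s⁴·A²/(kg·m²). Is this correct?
Units of each symbol in C = Q/V:
  Q (charge, in coulombs): s·A
  V (voltage, in volts): kg·m²/(s³·A)  → in the denominator, contributes s³·A/(kg·m²)

Multiplying the contributions: [s·A] · [s³·A/(kg·m²)]
Adding exponents of each base unit: kg: -1, m: -2, s: 4, A: 2
SI base units of capacitance: s⁴·A²/(kg·m²)

The claimed units s⁴·A²/(kg·m²) match the derived units, so the claim is correct.

Answer: Yes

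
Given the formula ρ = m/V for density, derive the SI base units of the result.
Units of each symbol in ρ = m/V:
  m (mass): kg
  V (volume): m³  → in the denominator, contributes 1/m³

Multiplying the contributions: [kg] · [1/m³]
Adding exponents of each base unit: kg: 1, m: -3
SI base units of density: kg/m³

Answer: kg/m³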